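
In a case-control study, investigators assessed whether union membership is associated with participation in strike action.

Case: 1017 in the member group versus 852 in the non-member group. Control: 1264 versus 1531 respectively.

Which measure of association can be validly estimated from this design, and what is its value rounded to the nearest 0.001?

1.446

From the description: a = 1017, b = 1264, c = 852, d = 1531.
This is a case-control study: participants were sampled on outcome status, so risks in the source population cannot be estimated directly — relative risk is not valid here. The odds ratio is the appropriate measure.
OR = (a·d)/(b·c) = (1017 × 1531) / (1264 × 852) = 1557027 / 1076928 = 1.44580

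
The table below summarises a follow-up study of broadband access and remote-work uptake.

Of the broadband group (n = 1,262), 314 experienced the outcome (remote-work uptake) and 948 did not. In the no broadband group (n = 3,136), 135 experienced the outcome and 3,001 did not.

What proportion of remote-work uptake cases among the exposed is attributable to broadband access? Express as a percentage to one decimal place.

From the description: a = 314, b = 948, c = 135, d = 3001.
Risk in exposed = 314/1262 = 0.24881; risk in unexposed = 135/3136 = 0.04305.
RR = 0.24881/0.04305 = 5.77980
AR% = (RR − 1)/RR × 100 = (5.77980 − 1)/5.77980 × 100 = 82.6984%

82.7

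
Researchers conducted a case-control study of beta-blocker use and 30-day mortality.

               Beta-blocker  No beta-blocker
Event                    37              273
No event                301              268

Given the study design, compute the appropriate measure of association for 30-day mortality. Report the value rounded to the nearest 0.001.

Reading the table with exposure as columns: a = 37 (Beta-blocker, case), b = 301 (Beta-blocker, non-case), c = 273 (No beta-blocker, case), d = 268.
This is a case-control study: participants were sampled on outcome status, so risks in the source population cannot be estimated directly — relative risk is not valid here. The odds ratio is the appropriate measure.
OR = (a·d)/(b·c) = (37 × 268) / (301 × 273) = 9916 / 82173 = 0.12067

0.121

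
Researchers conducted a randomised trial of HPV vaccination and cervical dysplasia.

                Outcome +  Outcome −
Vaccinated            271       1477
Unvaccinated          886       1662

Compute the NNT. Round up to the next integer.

Risk in treated group = 271/1748 = 0.15503; risk in control = 886/2548 = 0.34772.
Absolute risk reduction = 0.34772 − 0.15503 = 0.19269
NNT = 1 / ARR = 1 / 0.19269 = 5.190 → round up → 6

6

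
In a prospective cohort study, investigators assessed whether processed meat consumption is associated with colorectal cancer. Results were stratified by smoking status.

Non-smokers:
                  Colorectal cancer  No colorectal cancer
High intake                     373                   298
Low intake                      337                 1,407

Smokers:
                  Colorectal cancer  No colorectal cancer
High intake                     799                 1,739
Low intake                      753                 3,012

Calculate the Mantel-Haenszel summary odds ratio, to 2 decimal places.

OR_MH = Σ(aᵢdᵢ/nᵢ) / Σ(bᵢcᵢ/nᵢ), where nᵢ is the stratum total.
Stratum 1 (Non-smokers): n = 2415; a·d/n = 373·1407/2415 = 217.3130; b·c/n = 298·337/2415 = 41.5843
Stratum 2 (Smokers): n = 6303; a·d/n = 799·3012/6303 = 381.8163; b·c/n = 1739·753/6303 = 207.7530
OR_MH = (217.3130 + 381.8163) / (41.5843 + 207.7530) = 599.1293 / 249.3372 = 2.40289

2.40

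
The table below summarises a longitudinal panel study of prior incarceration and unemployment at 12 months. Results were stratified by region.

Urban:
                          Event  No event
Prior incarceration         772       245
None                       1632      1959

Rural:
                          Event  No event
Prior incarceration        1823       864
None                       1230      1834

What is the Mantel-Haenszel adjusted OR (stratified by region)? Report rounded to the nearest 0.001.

OR_MH = Σ(aᵢdᵢ/nᵢ) / Σ(bᵢcᵢ/nᵢ), where nᵢ is the stratum total.
Stratum 1 (Urban): n = 4608; a·d/n = 772·1959/4608 = 328.2005; b·c/n = 245·1632/4608 = 86.7708
Stratum 2 (Rural): n = 5751; a·d/n = 1823·1834/5751 = 581.3566; b·c/n = 864·1230/5751 = 184.7887
OR_MH = (328.2005 + 581.3566) / (86.7708 + 184.7887) = 909.5572 / 271.5596 = 3.34938

3.349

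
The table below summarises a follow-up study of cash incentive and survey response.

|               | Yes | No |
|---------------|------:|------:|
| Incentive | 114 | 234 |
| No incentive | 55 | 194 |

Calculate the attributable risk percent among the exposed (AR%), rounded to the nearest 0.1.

Cells: a = 114, b = 234, c = 55, d = 194.
Risk in exposed = 114/348 = 0.32759; risk in unexposed = 55/249 = 0.22088.
RR = 0.32759/0.22088 = 1.48307
AR% = (RR − 1)/RR × 100 = (1.48307 − 1)/1.48307 × 100 = 32.5724%

32.6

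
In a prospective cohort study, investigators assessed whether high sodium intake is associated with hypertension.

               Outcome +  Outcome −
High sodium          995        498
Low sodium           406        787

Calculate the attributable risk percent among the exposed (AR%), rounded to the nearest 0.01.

Cells: a = 995, b = 498, c = 406, d = 787.
Risk in exposed = 995/1493 = 0.66644; risk in unexposed = 406/1193 = 0.34032.
RR = 0.66644/0.34032 = 1.95829
AR% = (RR − 1)/RR × 100 = (1.95829 − 1)/1.95829 × 100 = 48.9351%

48.94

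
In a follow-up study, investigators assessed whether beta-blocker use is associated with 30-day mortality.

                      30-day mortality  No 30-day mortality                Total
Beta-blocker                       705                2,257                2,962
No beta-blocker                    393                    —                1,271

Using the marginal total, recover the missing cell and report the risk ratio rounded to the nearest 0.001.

0.770

The missing cell is in the unexposed row: 1271 − 393 = 878.
So a = 705, b = 2257, c = 393, d = 878.
RR = [a/(a+b)] / [c/(c+d)] = (705/2962) / (393/1271) = 0.23801/0.30921 = 0.76976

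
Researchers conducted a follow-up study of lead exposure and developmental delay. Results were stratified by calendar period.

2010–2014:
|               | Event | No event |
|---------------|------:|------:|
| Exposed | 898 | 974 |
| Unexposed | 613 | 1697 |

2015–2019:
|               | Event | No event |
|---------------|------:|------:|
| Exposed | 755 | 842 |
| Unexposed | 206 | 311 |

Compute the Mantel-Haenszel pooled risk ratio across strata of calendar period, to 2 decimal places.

1.58

RR_MH = Σ(aᵢ·n₀ᵢ/nᵢ) / Σ(cᵢ·n₁ᵢ/nᵢ), with n₁ᵢ = aᵢ+bᵢ (exposed), n₀ᵢ = cᵢ+dᵢ (unexposed), nᵢ = n₁ᵢ+n₀ᵢ.
Stratum 1 (2010–2014): n₁ = 1872, n₀ = 2310, n = 4182; a·n₀/n = 898·2310/4182 = 496.0258; c·n₁/n = 613·1872/4182 = 274.3989
Stratum 2 (2015–2019): n₁ = 1597, n₀ = 517, n = 2114; a·n₀/n = 755·517/2114 = 184.6429; c·n₁/n = 206·1597/2114 = 155.6206
RR_MH = (496.0258 + 184.6429) / (274.3989 + 155.6206) = 680.6687 / 430.0195 = 1.58288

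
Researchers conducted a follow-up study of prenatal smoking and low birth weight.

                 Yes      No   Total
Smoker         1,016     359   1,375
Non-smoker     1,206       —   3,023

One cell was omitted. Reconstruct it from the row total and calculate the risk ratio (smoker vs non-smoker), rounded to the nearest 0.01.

The missing cell is in the unexposed row: 3023 − 1206 = 1817.
So a = 1016, b = 359, c = 1206, d = 1817.
RR = [a/(a+b)] / [c/(c+d)] = (1016/1375) / (1206/3023) = 0.73891/0.39894 = 1.85217

1.85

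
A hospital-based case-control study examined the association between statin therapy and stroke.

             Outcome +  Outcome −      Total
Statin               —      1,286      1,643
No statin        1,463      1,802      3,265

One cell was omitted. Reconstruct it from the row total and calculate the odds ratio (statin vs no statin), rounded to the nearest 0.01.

The missing cell is in the exposed row: 1643 − 1286 = 357.
So a = 357, b = 1286, c = 1463, d = 1802.
OR = (a·d)/(b·c) = (357 × 1802) / (1286 × 1463) = 643314 / 1881418 = 0.34193

0.34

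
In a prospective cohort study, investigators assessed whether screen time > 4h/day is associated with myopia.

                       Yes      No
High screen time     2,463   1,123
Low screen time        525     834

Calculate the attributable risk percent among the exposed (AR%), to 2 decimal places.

Cells: a = 2463, b = 1123, c = 525, d = 834.
Risk in exposed = 2463/3586 = 0.68684; risk in unexposed = 525/1359 = 0.38631.
RR = 0.68684/0.38631 = 1.77793
AR% = (RR − 1)/RR × 100 = (1.77793 − 1)/1.77793 × 100 = 43.7548%

43.75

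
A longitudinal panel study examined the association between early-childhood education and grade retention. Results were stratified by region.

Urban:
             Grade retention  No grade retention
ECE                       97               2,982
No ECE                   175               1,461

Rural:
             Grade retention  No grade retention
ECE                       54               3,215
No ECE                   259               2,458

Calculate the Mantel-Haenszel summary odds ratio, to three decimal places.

0.209

OR_MH = Σ(aᵢdᵢ/nᵢ) / Σ(bᵢcᵢ/nᵢ), where nᵢ is the stratum total.
Stratum 1 (Urban): n = 4715; a·d/n = 97·1461/4715 = 30.0566; b·c/n = 2982·175/4715 = 110.6787
Stratum 2 (Rural): n = 5986; a·d/n = 54·2458/5986 = 22.1737; b·c/n = 3215·259/5986 = 139.1054
OR_MH = (30.0566 + 22.1737) / (110.6787 + 139.1054) = 52.2304 / 249.7841 = 0.20910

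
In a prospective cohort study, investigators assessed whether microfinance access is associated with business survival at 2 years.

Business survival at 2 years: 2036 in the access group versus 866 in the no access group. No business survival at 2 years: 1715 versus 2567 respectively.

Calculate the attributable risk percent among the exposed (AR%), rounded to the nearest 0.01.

53.53

From the description: a = 2036, b = 1715, c = 866, d = 2567.
Risk in exposed = 2036/3751 = 0.54279; risk in unexposed = 866/3433 = 0.25226.
RR = 0.54279/0.25226 = 2.15172
AR% = (RR − 1)/RR × 100 = (2.15172 − 1)/2.15172 × 100 = 53.5256%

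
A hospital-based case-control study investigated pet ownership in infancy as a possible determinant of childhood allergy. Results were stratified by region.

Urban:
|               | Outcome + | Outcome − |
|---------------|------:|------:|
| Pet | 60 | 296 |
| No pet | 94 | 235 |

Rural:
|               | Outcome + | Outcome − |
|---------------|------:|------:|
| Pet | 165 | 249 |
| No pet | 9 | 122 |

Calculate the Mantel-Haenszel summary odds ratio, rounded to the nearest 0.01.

OR_MH = Σ(aᵢdᵢ/nᵢ) / Σ(bᵢcᵢ/nᵢ), where nᵢ is the stratum total.
Stratum 1 (Urban): n = 685; a·d/n = 60·235/685 = 20.5839; b·c/n = 296·94/685 = 40.6190
Stratum 2 (Rural): n = 545; a·d/n = 165·122/545 = 36.9358; b·c/n = 249·9/545 = 4.1119
OR_MH = (20.5839 + 36.9358) / (40.6190 + 4.1119) = 57.5197 / 44.7309 = 1.28591

1.29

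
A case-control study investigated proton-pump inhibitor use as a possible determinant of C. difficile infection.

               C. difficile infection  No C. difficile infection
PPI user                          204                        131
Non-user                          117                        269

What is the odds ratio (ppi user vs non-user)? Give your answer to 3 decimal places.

3.580

Cells: a = 204, b = 131, c = 117, d = 269.
OR = (a·d)/(b·c) = (204 × 269) / (131 × 117) = 54876 / 15327 = 3.58035
The odds of C. difficile infection are about 3.58 times as high in the ppi user group.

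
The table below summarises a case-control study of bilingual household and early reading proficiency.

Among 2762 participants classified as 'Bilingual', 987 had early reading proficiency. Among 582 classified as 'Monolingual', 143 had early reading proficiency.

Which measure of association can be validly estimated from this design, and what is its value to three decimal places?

From the description: a = 987, b = 1775, c = 143, d = 439.
This is a case-control study: participants were sampled on outcome status, so risks in the source population cannot be estimated directly — relative risk is not valid here. The odds ratio is the appropriate measure.
OR = (a·d)/(b·c) = (987 × 439) / (1775 × 143) = 433293 / 253825 = 1.70705

1.707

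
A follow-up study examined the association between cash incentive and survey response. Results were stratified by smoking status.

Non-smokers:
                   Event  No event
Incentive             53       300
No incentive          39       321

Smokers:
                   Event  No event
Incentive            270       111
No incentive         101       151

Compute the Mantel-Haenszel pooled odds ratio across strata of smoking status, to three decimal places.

OR_MH = Σ(aᵢdᵢ/nᵢ) / Σ(bᵢcᵢ/nᵢ), where nᵢ is the stratum total.
Stratum 1 (Non-smokers): n = 713; a·d/n = 53·321/713 = 23.8612; b·c/n = 300·39/713 = 16.4095
Stratum 2 (Smokers): n = 633; a·d/n = 270·151/633 = 64.4076; b·c/n = 111·101/633 = 17.7109
OR_MH = (23.8612 + 64.4076) / (16.4095 + 17.7109) = 88.2687 / 34.1204 = 2.58698

2.587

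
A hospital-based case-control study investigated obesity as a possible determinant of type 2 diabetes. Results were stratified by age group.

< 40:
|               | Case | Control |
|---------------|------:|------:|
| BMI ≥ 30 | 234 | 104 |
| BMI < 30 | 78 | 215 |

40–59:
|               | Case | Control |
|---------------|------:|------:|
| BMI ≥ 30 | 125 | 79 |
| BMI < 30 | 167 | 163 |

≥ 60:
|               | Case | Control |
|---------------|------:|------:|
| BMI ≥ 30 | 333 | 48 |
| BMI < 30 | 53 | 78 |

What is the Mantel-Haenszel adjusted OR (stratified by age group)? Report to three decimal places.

3.965

OR_MH = Σ(aᵢdᵢ/nᵢ) / Σ(bᵢcᵢ/nᵢ), where nᵢ is the stratum total.
Stratum 1 (< 40): n = 631; a·d/n = 234·215/631 = 79.7306; b·c/n = 104·78/631 = 12.8558
Stratum 2 (40–59): n = 534; a·d/n = 125·163/534 = 38.1554; b·c/n = 79·167/534 = 24.7060
Stratum 3 (≥ 60): n = 512; a·d/n = 333·78/512 = 50.7305; b·c/n = 48·53/512 = 4.9688
OR_MH = (79.7306 + 38.1554 + 50.7305) / (12.8558 + 24.7060 + 4.9688) = 168.6165 / 42.5305 = 3.96460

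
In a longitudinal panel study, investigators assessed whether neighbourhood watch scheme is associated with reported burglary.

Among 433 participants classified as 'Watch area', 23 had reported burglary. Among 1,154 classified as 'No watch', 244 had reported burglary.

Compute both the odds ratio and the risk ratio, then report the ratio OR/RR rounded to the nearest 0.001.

0.833

From the description: a = 23, b = 410, c = 244, d = 910.
OR = (23·910)/(410·244) = 20930/100040 = 0.20922
Risk in exposed = 23/433 = 0.05312; risk in unexposed = 244/1154 = 0.21144; RR = 0.25122
OR/RR = 0.20922 / 0.25122 = 0.83280
The outcome is not rare, so the OR lies further from 1 than the RR.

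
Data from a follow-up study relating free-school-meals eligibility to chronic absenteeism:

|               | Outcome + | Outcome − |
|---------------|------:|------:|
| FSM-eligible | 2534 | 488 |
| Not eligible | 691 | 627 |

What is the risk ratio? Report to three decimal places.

1.599

Cells: a = 2534, b = 488, c = 691, d = 627.
Risk in exposed = 2534/3022 = 0.83852; risk in unexposed = 691/1318 = 0.52428.
RR = 0.83852 / 0.52428 = 1.59937
The risk among the exposed is 1.60 times that among the unexposed.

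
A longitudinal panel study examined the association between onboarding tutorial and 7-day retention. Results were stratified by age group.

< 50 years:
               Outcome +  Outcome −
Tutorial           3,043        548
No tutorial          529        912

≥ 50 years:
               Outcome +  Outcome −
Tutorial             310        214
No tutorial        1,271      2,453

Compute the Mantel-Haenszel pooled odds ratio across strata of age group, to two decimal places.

6.01

OR_MH = Σ(aᵢdᵢ/nᵢ) / Σ(bᵢcᵢ/nᵢ), where nᵢ is the stratum total.
Stratum 1 (< 50 years): n = 5032; a·d/n = 3043·912/5032 = 551.5135; b·c/n = 548·529/5032 = 57.6097
Stratum 2 (≥ 50 years): n = 4248; a·d/n = 310·2453/4248 = 179.0089; b·c/n = 214·1271/4248 = 64.0287
OR_MH = (551.5135 + 179.0089) / (57.6097 + 64.0287) = 730.5225 / 121.6384 = 6.00569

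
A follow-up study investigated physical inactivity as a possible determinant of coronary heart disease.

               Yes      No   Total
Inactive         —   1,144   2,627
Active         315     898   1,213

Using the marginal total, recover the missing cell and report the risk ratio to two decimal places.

The missing cell is in the exposed row: 2627 − 1144 = 1483.
So a = 1483, b = 1144, c = 315, d = 898.
RR = [a/(a+b)] / [c/(c+d)] = (1483/2627) / (315/1213) = 0.56452/0.25969 = 2.17386

2.17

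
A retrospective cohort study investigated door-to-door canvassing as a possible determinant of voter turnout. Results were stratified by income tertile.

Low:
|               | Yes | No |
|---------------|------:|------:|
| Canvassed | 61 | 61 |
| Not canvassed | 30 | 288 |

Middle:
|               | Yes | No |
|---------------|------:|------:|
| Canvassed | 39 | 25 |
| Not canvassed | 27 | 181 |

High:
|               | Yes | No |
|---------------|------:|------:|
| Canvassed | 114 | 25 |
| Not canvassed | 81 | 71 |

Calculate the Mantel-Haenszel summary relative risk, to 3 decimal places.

RR_MH = Σ(aᵢ·n₀ᵢ/nᵢ) / Σ(cᵢ·n₁ᵢ/nᵢ), with n₁ᵢ = aᵢ+bᵢ (exposed), n₀ᵢ = cᵢ+dᵢ (unexposed), nᵢ = n₁ᵢ+n₀ᵢ.
Stratum 1 (Low): n₁ = 122, n₀ = 318, n = 440; a·n₀/n = 61·318/440 = 44.0864; c·n₁/n = 30·122/440 = 8.3182
Stratum 2 (Middle): n₁ = 64, n₀ = 208, n = 272; a·n₀/n = 39·208/272 = 29.8235; c·n₁/n = 27·64/272 = 6.3529
Stratum 3 (High): n₁ = 139, n₀ = 152, n = 291; a·n₀/n = 114·152/291 = 59.5464; c·n₁/n = 81·139/291 = 38.6907
RR_MH = (44.0864 + 29.8235 + 59.5464) / (8.3182 + 6.3529 + 38.6907) = 133.4563 / 53.3618 = 2.50097

2.501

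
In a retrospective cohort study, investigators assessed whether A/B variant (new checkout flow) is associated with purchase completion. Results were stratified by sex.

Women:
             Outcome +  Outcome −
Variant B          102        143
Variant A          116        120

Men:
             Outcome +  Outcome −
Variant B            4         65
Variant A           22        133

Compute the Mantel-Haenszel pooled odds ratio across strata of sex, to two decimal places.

OR_MH = Σ(aᵢdᵢ/nᵢ) / Σ(bᵢcᵢ/nᵢ), where nᵢ is the stratum total.
Stratum 1 (Women): n = 481; a·d/n = 102·120/481 = 25.4470; b·c/n = 143·116/481 = 34.4865
Stratum 2 (Men): n = 224; a·d/n = 4·133/224 = 2.3750; b·c/n = 65·22/224 = 6.3839
OR_MH = (25.4470 + 2.3750) / (34.4865 + 6.3839) = 27.8220 / 40.8704 = 0.68074

0.68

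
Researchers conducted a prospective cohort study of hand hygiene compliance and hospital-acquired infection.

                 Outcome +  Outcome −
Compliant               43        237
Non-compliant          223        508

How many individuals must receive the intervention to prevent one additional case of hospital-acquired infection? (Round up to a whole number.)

7

Risk in treated group = 43/280 = 0.15357; risk in control = 223/731 = 0.30506.
Absolute risk reduction = 0.30506 − 0.15357 = 0.15149
NNT = 1 / ARR = 1 / 0.15149 = 6.601 → round up → 7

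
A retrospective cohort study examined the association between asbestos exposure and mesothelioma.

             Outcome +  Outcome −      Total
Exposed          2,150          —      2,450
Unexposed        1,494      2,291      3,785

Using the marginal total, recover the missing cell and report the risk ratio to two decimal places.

2.22

The missing cell is in the exposed row: 2450 − 2150 = 300.
So a = 2150, b = 300, c = 1494, d = 2291.
RR = [a/(a+b)] / [c/(c+d)] = (2150/2450) / (1494/3785) = 0.87755/0.39472 = 2.22325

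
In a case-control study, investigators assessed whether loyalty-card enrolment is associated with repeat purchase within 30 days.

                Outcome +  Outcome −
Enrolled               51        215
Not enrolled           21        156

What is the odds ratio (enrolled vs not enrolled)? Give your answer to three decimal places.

Cells: a = 51, b = 215, c = 21, d = 156.
OR = (a·d)/(b·c) = (51 × 156) / (215 × 21) = 7956 / 4515 = 1.76213
The odds of repeat purchase within 30 days are about 1.76 times as high in the enrolled group.

1.762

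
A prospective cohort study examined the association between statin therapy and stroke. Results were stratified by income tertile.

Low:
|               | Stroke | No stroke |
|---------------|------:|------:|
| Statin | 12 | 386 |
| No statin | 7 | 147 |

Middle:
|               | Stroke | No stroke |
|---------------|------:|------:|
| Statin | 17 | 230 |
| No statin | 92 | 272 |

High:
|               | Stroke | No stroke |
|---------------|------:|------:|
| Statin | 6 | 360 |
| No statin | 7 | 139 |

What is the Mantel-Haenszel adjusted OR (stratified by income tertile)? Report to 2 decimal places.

OR_MH = Σ(aᵢdᵢ/nᵢ) / Σ(bᵢcᵢ/nᵢ), where nᵢ is the stratum total.
Stratum 1 (Low): n = 552; a·d/n = 12·147/552 = 3.1957; b·c/n = 386·7/552 = 4.8949
Stratum 2 (Middle): n = 611; a·d/n = 17·272/611 = 7.5679; b·c/n = 230·92/611 = 34.6318
Stratum 3 (High): n = 512; a·d/n = 6·139/512 = 1.6289; b·c/n = 360·7/512 = 4.9219
OR_MH = (3.1957 + 7.5679 + 1.6289) / (4.8949 + 34.6318 + 4.9219) = 12.3925 / 44.4486 = 0.27881

0.28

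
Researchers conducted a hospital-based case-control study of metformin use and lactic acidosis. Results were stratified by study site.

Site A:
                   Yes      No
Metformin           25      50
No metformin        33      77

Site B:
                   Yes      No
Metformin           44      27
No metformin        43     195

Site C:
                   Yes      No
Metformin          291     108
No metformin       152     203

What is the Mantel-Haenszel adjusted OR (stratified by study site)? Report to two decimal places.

3.38

OR_MH = Σ(aᵢdᵢ/nᵢ) / Σ(bᵢcᵢ/nᵢ), where nᵢ is the stratum total.
Stratum 1 (Site A): n = 185; a·d/n = 25·77/185 = 10.4054; b·c/n = 50·33/185 = 8.9189
Stratum 2 (Site B): n = 309; a·d/n = 44·195/309 = 27.7670; b·c/n = 27·43/309 = 3.7573
Stratum 3 (Site C): n = 754; a·d/n = 291·203/754 = 78.3462; b·c/n = 108·152/754 = 21.7719
OR_MH = (10.4054 + 27.7670 + 78.3462) / (8.9189 + 3.7573 + 21.7719) = 116.5185 / 34.4481 = 3.38244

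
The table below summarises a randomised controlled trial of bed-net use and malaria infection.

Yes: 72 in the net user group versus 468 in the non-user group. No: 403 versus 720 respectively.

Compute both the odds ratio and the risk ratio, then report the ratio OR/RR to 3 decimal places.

0.714

From the description: a = 72, b = 403, c = 468, d = 720.
OR = (72·720)/(403·468) = 51840/188604 = 0.27486
Risk in exposed = 72/475 = 0.15158; risk in unexposed = 468/1188 = 0.39394; RR = 0.38478
OR/RR = 0.27486 / 0.38478 = 0.71434
The outcome is not rare, so the OR lies further from 1 than the RR.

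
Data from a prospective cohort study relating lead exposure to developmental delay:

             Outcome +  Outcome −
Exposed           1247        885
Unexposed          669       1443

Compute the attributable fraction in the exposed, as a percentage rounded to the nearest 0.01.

45.84

Cells: a = 1247, b = 885, c = 669, d = 1443.
Risk in exposed = 1247/2132 = 0.58490; risk in unexposed = 669/2112 = 0.31676.
RR = 0.58490/0.31676 = 1.84649
AR% = (RR − 1)/RR × 100 = (1.84649 − 1)/1.84649 × 100 = 45.8432%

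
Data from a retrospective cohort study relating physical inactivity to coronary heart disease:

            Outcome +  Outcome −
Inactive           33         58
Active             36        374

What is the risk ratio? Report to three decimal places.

Cells: a = 33, b = 58, c = 36, d = 374.
Risk in exposed = 33/91 = 0.36264; risk in unexposed = 36/410 = 0.08780.
RR = 0.36264 / 0.08780 = 4.13004
The risk among the exposed is 4.13 times that among the unexposed.

4.130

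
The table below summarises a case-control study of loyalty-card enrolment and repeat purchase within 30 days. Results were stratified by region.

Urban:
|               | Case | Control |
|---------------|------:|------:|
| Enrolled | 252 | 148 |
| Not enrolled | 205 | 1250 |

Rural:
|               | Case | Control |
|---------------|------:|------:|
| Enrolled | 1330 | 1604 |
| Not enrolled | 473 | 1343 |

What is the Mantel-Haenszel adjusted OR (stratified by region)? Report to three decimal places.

OR_MH = Σ(aᵢdᵢ/nᵢ) / Σ(bᵢcᵢ/nᵢ), where nᵢ is the stratum total.
Stratum 1 (Urban): n = 1855; a·d/n = 252·1250/1855 = 169.8113; b·c/n = 148·205/1855 = 16.3558
Stratum 2 (Rural): n = 4750; a·d/n = 1330·1343/4750 = 376.0400; b·c/n = 1604·473/4750 = 159.7246
OR_MH = (169.8113 + 376.0400) / (16.3558 + 159.7246) = 545.8513 / 176.0804 = 3.10001

3.100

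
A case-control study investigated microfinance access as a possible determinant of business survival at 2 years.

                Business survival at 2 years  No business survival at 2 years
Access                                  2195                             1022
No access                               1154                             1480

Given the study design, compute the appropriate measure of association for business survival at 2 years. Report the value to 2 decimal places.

Cells: a = 2195, b = 1022, c = 1154, d = 1480.
This is a case-control study: participants were sampled on outcome status, so risks in the source population cannot be estimated directly — relative risk is not valid here. The odds ratio is the appropriate measure.
OR = (a·d)/(b·c) = (2195 × 1480) / (1022 × 1154) = 3248600 / 1179388 = 2.75448

2.75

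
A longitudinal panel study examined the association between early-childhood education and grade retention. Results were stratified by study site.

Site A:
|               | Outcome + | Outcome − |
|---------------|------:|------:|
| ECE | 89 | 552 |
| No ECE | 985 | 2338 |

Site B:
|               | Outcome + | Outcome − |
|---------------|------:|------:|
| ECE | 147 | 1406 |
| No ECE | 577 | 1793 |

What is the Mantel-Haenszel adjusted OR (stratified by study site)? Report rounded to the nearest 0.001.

0.348

OR_MH = Σ(aᵢdᵢ/nᵢ) / Σ(bᵢcᵢ/nᵢ), where nᵢ is the stratum total.
Stratum 1 (Site A): n = 3964; a·d/n = 89·2338/3964 = 52.4929; b·c/n = 552·985/3964 = 137.1645
Stratum 2 (Site B): n = 3923; a·d/n = 147·1793/3923 = 67.1861; b·c/n = 1406·577/3923 = 206.7963
OR_MH = (52.4929 + 67.1861) / (137.1645 + 206.7963) = 119.6790 / 343.9608 = 0.34794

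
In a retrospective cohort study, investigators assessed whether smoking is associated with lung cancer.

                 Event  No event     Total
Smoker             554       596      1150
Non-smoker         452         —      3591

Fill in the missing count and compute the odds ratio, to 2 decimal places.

The missing cell is in the unexposed row: 3591 − 452 = 3139.
So a = 554, b = 596, c = 452, d = 3139.
OR = (a·d)/(b·c) = (554 × 3139) / (596 × 452) = 1739006 / 269392 = 6.45530

6.46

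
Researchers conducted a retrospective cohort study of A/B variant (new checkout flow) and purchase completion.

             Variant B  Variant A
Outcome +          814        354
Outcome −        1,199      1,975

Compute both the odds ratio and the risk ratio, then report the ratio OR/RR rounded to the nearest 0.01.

Reading the table with exposure as columns: a = 814 (Variant B, case), b = 1199 (Variant B, non-case), c = 354 (Variant A, case), d = 1975.
OR = (814·1975)/(1199·354) = 1607650/424446 = 3.78764
Risk in exposed = 814/2013 = 0.40437; risk in unexposed = 354/2329 = 0.15200; RR = 2.66040
OR/RR = 3.78764 / 2.66040 = 1.42371
The outcome is not rare, so the OR lies further from 1 than the RR.

1.42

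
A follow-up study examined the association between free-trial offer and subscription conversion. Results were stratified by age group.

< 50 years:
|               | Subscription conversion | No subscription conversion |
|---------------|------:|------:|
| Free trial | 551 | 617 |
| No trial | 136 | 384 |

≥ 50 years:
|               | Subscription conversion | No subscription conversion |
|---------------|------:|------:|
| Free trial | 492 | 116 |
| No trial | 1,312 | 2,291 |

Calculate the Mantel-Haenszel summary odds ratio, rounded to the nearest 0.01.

4.58

OR_MH = Σ(aᵢdᵢ/nᵢ) / Σ(bᵢcᵢ/nᵢ), where nᵢ is the stratum total.
Stratum 1 (< 50 years): n = 1688; a·d/n = 551·384/1688 = 125.3460; b·c/n = 617·136/1688 = 49.7109
Stratum 2 (≥ 50 years): n = 4211; a·d/n = 492·2291/4211 = 267.6732; b·c/n = 116·1312/4211 = 36.1415
OR_MH = (125.3460 + 267.6732) / (49.7109 + 36.1415) = 393.0192 / 85.8524 = 4.57785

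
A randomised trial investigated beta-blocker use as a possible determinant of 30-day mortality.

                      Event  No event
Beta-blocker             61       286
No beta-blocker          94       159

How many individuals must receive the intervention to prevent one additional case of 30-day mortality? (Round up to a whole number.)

6

Risk in treated group = 61/347 = 0.17579; risk in control = 94/253 = 0.37154.
Absolute risk reduction = 0.37154 − 0.17579 = 0.19575
NNT = 1 / ARR = 1 / 0.19575 = 5.109 → round up → 6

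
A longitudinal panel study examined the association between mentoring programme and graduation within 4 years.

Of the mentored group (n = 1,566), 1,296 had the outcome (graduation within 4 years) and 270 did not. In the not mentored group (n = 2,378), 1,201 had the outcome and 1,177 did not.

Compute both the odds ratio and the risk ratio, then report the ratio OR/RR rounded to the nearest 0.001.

From the description: a = 1296, b = 270, c = 1201, d = 1177.
OR = (1296·1177)/(270·1201) = 1525392/324270 = 4.70408
Risk in exposed = 1296/1566 = 0.82759; risk in unexposed = 1201/2378 = 0.50505; RR = 1.63863
OR/RR = 4.70408 / 1.63863 = 2.87073
The outcome is not rare, so the OR lies further from 1 than the RR.

2.871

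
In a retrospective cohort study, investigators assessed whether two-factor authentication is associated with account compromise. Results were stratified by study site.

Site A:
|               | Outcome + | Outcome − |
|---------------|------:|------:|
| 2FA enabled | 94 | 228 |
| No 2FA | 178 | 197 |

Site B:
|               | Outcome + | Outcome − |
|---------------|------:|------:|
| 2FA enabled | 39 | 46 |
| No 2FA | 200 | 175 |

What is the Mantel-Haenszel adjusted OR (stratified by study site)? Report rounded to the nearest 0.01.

OR_MH = Σ(aᵢdᵢ/nᵢ) / Σ(bᵢcᵢ/nᵢ), where nᵢ is the stratum total.
Stratum 1 (Site A): n = 697; a·d/n = 94·197/697 = 26.5681; b·c/n = 228·178/697 = 58.2267
Stratum 2 (Site B): n = 460; a·d/n = 39·175/460 = 14.8370; b·c/n = 46·200/460 = 20.0000
OR_MH = (26.5681 + 14.8370) / (58.2267 + 20.0000) = 41.4051 / 78.2267 = 0.52930

0.53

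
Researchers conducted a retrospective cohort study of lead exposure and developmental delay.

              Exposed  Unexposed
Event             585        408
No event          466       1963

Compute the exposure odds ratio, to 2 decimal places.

6.04

Reading the table with exposure as columns: a = 585 (Exposed, case), b = 466 (Exposed, non-case), c = 408 (Unexposed, case), d = 1963.
OR = (a·d)/(b·c) = (585 × 1963) / (466 × 408) = 1148355 / 190128 = 6.03990
The odds of developmental delay are about 6.04 times as high in the exposed group.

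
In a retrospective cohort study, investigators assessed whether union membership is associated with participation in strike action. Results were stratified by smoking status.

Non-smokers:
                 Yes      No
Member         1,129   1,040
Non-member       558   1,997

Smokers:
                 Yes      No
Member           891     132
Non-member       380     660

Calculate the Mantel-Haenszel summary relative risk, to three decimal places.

2.384

RR_MH = Σ(aᵢ·n₀ᵢ/nᵢ) / Σ(cᵢ·n₁ᵢ/nᵢ), with n₁ᵢ = aᵢ+bᵢ (exposed), n₀ᵢ = cᵢ+dᵢ (unexposed), nᵢ = n₁ᵢ+n₀ᵢ.
Stratum 1 (Non-smokers): n₁ = 2169, n₀ = 2555, n = 4724; a·n₀/n = 1129·2555/4724 = 610.6255; c·n₁/n = 558·2169/4724 = 256.2028
Stratum 2 (Smokers): n₁ = 1023, n₀ = 1040, n = 2063; a·n₀/n = 891·1040/2063 = 449.1711; c·n₁/n = 380·1023/2063 = 188.4343
RR_MH = (610.6255 + 449.1711) / (256.2028 + 188.4343) = 1059.7966 / 444.6371 = 2.38351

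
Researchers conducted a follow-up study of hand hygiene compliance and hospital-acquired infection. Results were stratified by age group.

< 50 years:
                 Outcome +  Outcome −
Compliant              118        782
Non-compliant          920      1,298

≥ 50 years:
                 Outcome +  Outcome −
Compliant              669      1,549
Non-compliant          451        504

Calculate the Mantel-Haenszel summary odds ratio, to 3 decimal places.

0.345

OR_MH = Σ(aᵢdᵢ/nᵢ) / Σ(bᵢcᵢ/nᵢ), where nᵢ is the stratum total.
Stratum 1 (< 50 years): n = 3118; a·d/n = 118·1298/3118 = 49.1225; b·c/n = 782·920/3118 = 230.7377
Stratum 2 (≥ 50 years): n = 3173; a·d/n = 669·504/3173 = 106.2641; b·c/n = 1549·451/3173 = 220.1699
OR_MH = (49.1225 + 106.2641) / (230.7377 + 220.1699) = 155.3866 / 450.9075 = 0.34461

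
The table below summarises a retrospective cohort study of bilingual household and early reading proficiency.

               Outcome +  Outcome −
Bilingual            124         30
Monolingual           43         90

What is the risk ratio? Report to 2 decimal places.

2.49

Cells: a = 124, b = 30, c = 43, d = 90.
Risk in exposed = 124/154 = 0.80519; risk in unexposed = 43/133 = 0.32331.
RR = 0.80519 / 0.32331 = 2.49049
The risk among the exposed is 2.49 times that among the unexposed.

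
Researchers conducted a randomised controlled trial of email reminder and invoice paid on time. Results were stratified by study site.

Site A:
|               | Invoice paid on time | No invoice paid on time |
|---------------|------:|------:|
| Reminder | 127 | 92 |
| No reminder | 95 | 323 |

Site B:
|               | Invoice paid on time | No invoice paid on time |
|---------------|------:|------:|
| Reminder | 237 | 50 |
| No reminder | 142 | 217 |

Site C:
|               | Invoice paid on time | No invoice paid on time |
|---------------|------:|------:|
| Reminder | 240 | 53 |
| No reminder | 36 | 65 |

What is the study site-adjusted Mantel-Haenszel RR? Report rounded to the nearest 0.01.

2.26

RR_MH = Σ(aᵢ·n₀ᵢ/nᵢ) / Σ(cᵢ·n₁ᵢ/nᵢ), with n₁ᵢ = aᵢ+bᵢ (exposed), n₀ᵢ = cᵢ+dᵢ (unexposed), nᵢ = n₁ᵢ+n₀ᵢ.
Stratum 1 (Site A): n₁ = 219, n₀ = 418, n = 637; a·n₀/n = 127·418/637 = 83.3375; c·n₁/n = 95·219/637 = 32.6609
Stratum 2 (Site B): n₁ = 287, n₀ = 359, n = 646; a·n₀/n = 237·359/646 = 131.7074; c·n₁/n = 142·287/646 = 63.0867
Stratum 3 (Site C): n₁ = 293, n₀ = 101, n = 394; a·n₀/n = 240·101/394 = 61.5228; c·n₁/n = 36·293/394 = 26.7716
RR_MH = (83.3375 + 131.7074 + 61.5228) / (32.6609 + 63.0867 + 26.7716) = 276.5678 / 122.5192 = 2.25734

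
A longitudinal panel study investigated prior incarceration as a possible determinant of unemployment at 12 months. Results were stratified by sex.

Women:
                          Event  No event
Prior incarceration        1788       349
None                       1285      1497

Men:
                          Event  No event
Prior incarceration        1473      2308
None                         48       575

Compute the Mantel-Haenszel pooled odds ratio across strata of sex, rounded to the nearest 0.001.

OR_MH = Σ(aᵢdᵢ/nᵢ) / Σ(bᵢcᵢ/nᵢ), where nᵢ is the stratum total.
Stratum 1 (Women): n = 4919; a·d/n = 1788·1497/4919 = 544.1423; b·c/n = 349·1285/4919 = 91.1700
Stratum 2 (Men): n = 4404; a·d/n = 1473·575/4404 = 192.3195; b·c/n = 2308·48/4404 = 25.1553
OR_MH = (544.1423 + 192.3195) / (91.1700 + 25.1553) = 736.4618 / 116.3253 = 6.33106

6.331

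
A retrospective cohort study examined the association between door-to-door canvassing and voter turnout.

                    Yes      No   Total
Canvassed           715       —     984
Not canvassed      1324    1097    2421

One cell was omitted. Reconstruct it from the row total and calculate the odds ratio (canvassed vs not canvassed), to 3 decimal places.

The missing cell is in the exposed row: 984 − 715 = 269.
So a = 715, b = 269, c = 1324, d = 1097.
OR = (a·d)/(b·c) = (715 × 1097) / (269 × 1324) = 784355 / 356156 = 2.20228

2.202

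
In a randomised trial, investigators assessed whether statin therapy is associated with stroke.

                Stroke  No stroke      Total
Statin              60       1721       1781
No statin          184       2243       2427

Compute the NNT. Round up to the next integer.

Risk in treated group = 60/1781 = 0.03369; risk in control = 184/2427 = 0.07581.
Absolute risk reduction = 0.07581 − 0.03369 = 0.04212
NNT = 1 / ARR = 1 / 0.04212 = 23.739 → round up → 24

24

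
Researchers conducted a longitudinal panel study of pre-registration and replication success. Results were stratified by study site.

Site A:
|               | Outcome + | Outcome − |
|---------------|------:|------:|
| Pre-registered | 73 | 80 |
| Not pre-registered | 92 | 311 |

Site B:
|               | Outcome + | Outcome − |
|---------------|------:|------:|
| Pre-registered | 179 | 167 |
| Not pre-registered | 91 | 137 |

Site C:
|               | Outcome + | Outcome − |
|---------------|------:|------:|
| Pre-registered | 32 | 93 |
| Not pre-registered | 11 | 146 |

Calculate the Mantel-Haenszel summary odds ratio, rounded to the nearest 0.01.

OR_MH = Σ(aᵢdᵢ/nᵢ) / Σ(bᵢcᵢ/nᵢ), where nᵢ is the stratum total.
Stratum 1 (Site A): n = 556; a·d/n = 73·311/556 = 40.8327; b·c/n = 80·92/556 = 13.2374
Stratum 2 (Site B): n = 574; a·d/n = 179·137/574 = 42.7230; b·c/n = 167·91/574 = 26.4756
Stratum 3 (Site C): n = 282; a·d/n = 32·146/282 = 16.5674; b·c/n = 93·11/282 = 3.6277
OR_MH = (40.8327 + 42.7230 + 16.5674) / (13.2374 + 26.4756 + 3.6277) = 100.1231 / 43.3407 = 2.31014

2.31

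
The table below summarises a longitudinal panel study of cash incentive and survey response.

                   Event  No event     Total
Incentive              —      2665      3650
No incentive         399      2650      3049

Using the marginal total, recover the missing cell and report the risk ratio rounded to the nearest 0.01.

The missing cell is in the exposed row: 3650 − 2665 = 985.
So a = 985, b = 2665, c = 399, d = 2650.
RR = [a/(a+b)] / [c/(c+d)] = (985/3650) / (399/3049) = 0.26986/0.13086 = 2.06219

2.06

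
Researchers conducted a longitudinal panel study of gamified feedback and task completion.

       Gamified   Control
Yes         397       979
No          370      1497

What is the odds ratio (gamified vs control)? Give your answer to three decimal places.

1.641

Reading the table with exposure as columns: a = 397 (Gamified, case), b = 370 (Gamified, non-case), c = 979 (Control, case), d = 1497.
OR = (a·d)/(b·c) = (397 × 1497) / (370 × 979) = 594309 / 362230 = 1.64070
The odds of task completion are about 1.64 times as high in the gamified group.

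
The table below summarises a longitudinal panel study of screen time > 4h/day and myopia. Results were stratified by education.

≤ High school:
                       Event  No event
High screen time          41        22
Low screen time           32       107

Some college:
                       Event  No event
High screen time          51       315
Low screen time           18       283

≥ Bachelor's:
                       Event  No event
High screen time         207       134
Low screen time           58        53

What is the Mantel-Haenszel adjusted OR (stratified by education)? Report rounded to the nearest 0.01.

2.32

OR_MH = Σ(aᵢdᵢ/nᵢ) / Σ(bᵢcᵢ/nᵢ), where nᵢ is the stratum total.
Stratum 1 (≤ High school): n = 202; a·d/n = 41·107/202 = 21.7178; b·c/n = 22·32/202 = 3.4851
Stratum 2 (Some college): n = 667; a·d/n = 51·283/667 = 21.6387; b·c/n = 315·18/667 = 8.5007
Stratum 3 (≥ Bachelor's): n = 452; a·d/n = 207·53/452 = 24.2721; b·c/n = 134·58/452 = 17.1947
OR_MH = (21.7178 + 21.6387 + 24.2721) / (3.4851 + 8.5007 + 17.1947) = 67.6286 / 29.1806 = 2.31759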